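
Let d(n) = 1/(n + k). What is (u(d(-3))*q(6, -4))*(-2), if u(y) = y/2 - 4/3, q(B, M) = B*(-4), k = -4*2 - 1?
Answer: -66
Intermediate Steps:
k = -9 (k = -8 - 1 = -9)
q(B, M) = -4*B
d(n) = 1/(-9 + n) (d(n) = 1/(n - 9) = 1/(-9 + n))
u(y) = -4/3 + y/2 (u(y) = y*(½) - 4*⅓ = y/2 - 4/3 = -4/3 + y/2)
(u(d(-3))*q(6, -4))*(-2) = ((-4/3 + 1/(2*(-9 - 3)))*(-4*6))*(-2) = ((-4/3 + (½)/(-12))*(-24))*(-2) = ((-4/3 + (½)*(-1/12))*(-24))*(-2) = ((-4/3 - 1/24)*(-24))*(-2) = -11/8*(-24)*(-2) = 33*(-2) = -66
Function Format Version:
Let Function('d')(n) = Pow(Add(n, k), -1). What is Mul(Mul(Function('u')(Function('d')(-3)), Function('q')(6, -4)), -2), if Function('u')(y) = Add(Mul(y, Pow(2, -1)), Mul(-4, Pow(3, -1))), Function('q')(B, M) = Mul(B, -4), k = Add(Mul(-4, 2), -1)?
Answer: -66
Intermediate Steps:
k = -9 (k = Add(-8, -1) = -9)
Function('q')(B, M) = Mul(-4, B)
Function('d')(n) = Pow(Add(-9, n), -1) (Function('d')(n) = Pow(Add(n, -9), -1) = Pow(Add(-9, n), -1))
Function('u')(y) = Add(Rational(-4, 3), Mul(Rational(1, 2), y)) (Function('u')(y) = Add(Mul(y, Rational(1, 2)), Mul(-4, Rational(1, 3))) = Add(Mul(Rational(1, 2), y), Rational(-4, 3)) = Add(Rational(-4, 3), Mul(Rational(1, 2), y)))
Mul(Mul(Function('u')(Function('d')(-3)), Function('q')(6, -4)), -2) = Mul(Mul(Add(Rational(-4, 3), Mul(Rational(1, 2), Pow(Add(-9, -3), -1))), Mul(-4, 6)), -2) = Mul(Mul(Add(Rational(-4, 3), Mul(Rational(1, 2), Pow(-12, -1))), -24), -2) = Mul(Mul(Add(Rational(-4, 3), Mul(Rational(1, 2), Rational(-1, 12))), -24), -2) = Mul(Mul(Add(Rational(-4, 3), Rational(-1, 24)), -24), -2) = Mul(Mul(Rational(-11, 8), -24), -2) = Mul(33, -2) = -66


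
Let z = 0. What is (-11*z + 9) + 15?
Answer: 24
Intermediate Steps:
(-11*z + 9) + 15 = (-11*0 + 9) + 15 = (0 + 9) + 15 = 9 + 15 = 24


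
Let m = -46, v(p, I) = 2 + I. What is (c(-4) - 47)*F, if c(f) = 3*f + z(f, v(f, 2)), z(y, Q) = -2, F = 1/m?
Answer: 61/46 ≈ 1.3261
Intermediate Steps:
F = -1/46 (F = 1/(-46) = -1/46 ≈ -0.021739)
c(f) = -2 + 3*f (c(f) = 3*f - 2 = -2 + 3*f)
(c(-4) - 47)*F = ((-2 + 3*(-4)) - 47)*(-1/46) = ((-2 - 12) - 47)*(-1/46) = (-14 - 47)*(-1/46) = -61*(-1/46) = 61/46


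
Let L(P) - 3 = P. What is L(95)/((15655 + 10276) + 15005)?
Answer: 7/2924 ≈ 0.0023940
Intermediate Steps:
L(P) = 3 + P
L(95)/((15655 + 10276) + 15005) = (3 + 95)/((15655 + 10276) + 15005) = 98/(25931 + 15005) = 98/40936 = 98*(1/40936) = 7/2924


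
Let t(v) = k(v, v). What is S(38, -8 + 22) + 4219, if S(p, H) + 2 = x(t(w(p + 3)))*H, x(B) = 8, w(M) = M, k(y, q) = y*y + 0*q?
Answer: 4329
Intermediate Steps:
k(y, q) = y**2 (k(y, q) = y**2 + 0 = y**2)
t(v) = v**2
S(p, H) = -2 + 8*H
S(38, -8 + 22) + 4219 = (-2 + 8*(-8 + 22)) + 4219 = (-2 + 8*14) + 4219 = (-2 + 112) + 4219 = 110 + 4219 = 4329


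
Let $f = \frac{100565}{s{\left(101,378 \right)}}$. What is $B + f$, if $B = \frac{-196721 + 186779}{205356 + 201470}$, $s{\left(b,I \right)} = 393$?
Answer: $\frac{20454274742}{79941309} \approx 255.87$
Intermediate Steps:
$f = \frac{100565}{393} \approx 255.89$
$B = - \frac{4971}{203413}$ ($B = - \frac{9942}{406826} = \left(-9942\right) \frac{1}{406826} = - \frac{4971}{203413} \approx -0.024438$)
$B + f = - \frac{4971}{203413} + \frac{100565}{393} = \frac{20454274742}{79941309}$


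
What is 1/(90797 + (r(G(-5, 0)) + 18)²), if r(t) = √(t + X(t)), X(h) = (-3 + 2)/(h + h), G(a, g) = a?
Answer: 9111610/830215002961 - 2520*I*√10/830215002961 ≈ 1.0975e-5 - 9.5987e-9*I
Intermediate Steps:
X(h) = -1/(2*h)
r(t) = √(t - 1/(2*t))
1/(90797 + (r(G(-5, 0)) + 18)²) = 1/(90797 + (√(-2/(-5) + 4*(-5))/2 + 18)²) = 1/(90797 + (√(-2*(-⅕) - 20)/2 + 18)²) = 1/(90797 + (√(⅖ - 20)/2 + 18)²) = 1/(90797 + (√(-98/5)/2 + 18)²) = 1/(90797 + ((7*I*√10/5)/2 + 18)²) = 1/(90797 + (7*I*√10/10 + 18)²) = 1/(90797 + (18 + 7*I*√10/10)²)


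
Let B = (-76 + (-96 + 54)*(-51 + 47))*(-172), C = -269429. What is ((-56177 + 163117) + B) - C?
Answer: 360545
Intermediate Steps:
B = -15824 (B = (-76 - 42*(-4))*(-172) = (-76 + 168)*(-172) = 92*(-172) = -15824)
((-56177 + 163117) + B) - C = ((-56177 + 163117) - 15824) - 1*(-269429) = (106940 - 15824) + 269429 = 91116 + 269429 = 360545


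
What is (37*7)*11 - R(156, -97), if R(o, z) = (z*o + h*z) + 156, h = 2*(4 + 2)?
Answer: 18989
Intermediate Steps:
h = 12 (h = 2*6 = 12)
R(o, z) = 156 + 12*z + o*z (R(o, z) = (z*o + 12*z) + 156 = (o*z + 12*z) + 156 = (12*z + o*z) + 156 = 156 + 12*z + o*z)
(37*7)*11 - R(156, -97) = (37*7)*11 - (156 + 12*(-97) + 156*(-97)) = 259*11 - (156 - 1164 - 15132) = 2849 - 1*(-16140) = 2849 + 16140 = 18989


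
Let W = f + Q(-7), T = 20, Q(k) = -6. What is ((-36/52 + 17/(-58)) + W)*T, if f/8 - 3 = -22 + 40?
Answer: 1214050/377 ≈ 3220.3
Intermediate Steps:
f = 168 (f = 24 + 8*(-22 + 40) = 24 + 8*18 = 24 + 144 = 168)
W = 162 (W = 168 - 6 = 162)
((-36/52 + 17/(-58)) + W)*T = ((-36/52 + 17/(-58)) + 162)*20 = ((-36*1/52 + 17*(-1/58)) + 162)*20 = ((-9/13 - 17/58) + 162)*20 = (-743/754 + 162)*20 = (121405/754)*20 = 1214050/377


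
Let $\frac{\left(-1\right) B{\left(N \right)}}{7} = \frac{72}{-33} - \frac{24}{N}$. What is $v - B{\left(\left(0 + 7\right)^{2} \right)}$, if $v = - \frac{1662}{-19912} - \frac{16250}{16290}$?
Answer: $- \frac{24495896237}{1248810948} \approx -19.615$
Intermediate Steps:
$B{\left(N \right)} = \frac{168}{11} + \frac{168}{N}$ ($B{\left(N \right)} = - 7 \left(\frac{72}{-33} - \frac{24}{N}\right) = - 7 \left(72 \left(- \frac{1}{33}\right) - \frac{24}{N}\right) = - 7 \left(- \frac{24}{11} - \frac{24}{N}\right) = \frac{168}{11} + \frac{168}{N}$)
$v = - \frac{14824801}{16218324}$ ($v = \left(-1662\right) \left(- \frac{1}{19912}\right) - \frac{1625}{1629} = \frac{831}{9956} - \frac{1625}{1629} = - \frac{14824801}{16218324} \approx -0.91408$)
$v - B{\left(\left(0 + 7\right)^{2} \right)} = - \frac{14824801}{16218324} - \left(\frac{168}{11} + \frac{168}{\left(0 + 7\right)^{2}}\right) = - \frac{14824801}{16218324} - \left(\frac{168}{11} + \frac{168}{7^{2}}\right) = - \frac{14824801}{16218324} - \left(\frac{168}{11} + \frac{168}{49}\right) = - \frac{14824801}{16218324} - \left(\frac{168}{11} + 168 \cdot \frac{1}{49}\right) = - \frac{14824801}{16218324} - \left(\frac{168}{11} + \frac{24}{7}\right) = - \frac{14824801}{16218324} - \frac{1440}{77} = - \frac{24495896237}{1248810948}$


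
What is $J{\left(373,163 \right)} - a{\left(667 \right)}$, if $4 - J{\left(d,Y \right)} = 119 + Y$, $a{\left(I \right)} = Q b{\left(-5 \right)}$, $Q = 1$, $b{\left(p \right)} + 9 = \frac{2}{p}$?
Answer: $- \frac{1343}{5} \approx -268.6$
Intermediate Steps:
$b{\left(p \right)} = -9 + \frac{2}{p}$
$a{\left(I \right)} = - \frac{47}{5}$ ($a{\left(I \right)} = 1 \left(-9 + \frac{2}{-5}\right) = 1 \left(-9 + 2 \left(- \frac{1}{5}\right)\right) = 1 \left(-9 - \frac{2}{5}\right) = 1 \left(- \frac{47}{5}\right) = - \frac{47}{5}$)
$J{\left(d,Y \right)} = -115 - Y$ ($J{\left(d,Y \right)} = 4 - \left(119 + Y\right) = -115 - Y$)
$J{\left(373,163 \right)} - a{\left(667 \right)} = \left(-115 - 163\right) - - \frac{47}{5} = \left(-115 - 163\right) + \frac{47}{5} = -278 + \frac{47}{5} = - \frac{1343}{5}$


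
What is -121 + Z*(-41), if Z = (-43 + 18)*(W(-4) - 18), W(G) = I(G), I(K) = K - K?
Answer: -18571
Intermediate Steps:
I(K) = 0
W(G) = 0
Z = 450 (Z = (-43 + 18)*(0 - 18) = -25*(-18) = 450)
-121 + Z*(-41) = -121 + 450*(-41) = -121 - 18450 = -18571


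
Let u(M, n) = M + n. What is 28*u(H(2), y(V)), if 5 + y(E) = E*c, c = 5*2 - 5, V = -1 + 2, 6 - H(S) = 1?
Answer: 140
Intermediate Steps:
H(S) = 5 (H(S) = 6 - 1*1 = 6 - 1 = 5)
V = 1
c = 5 (c = 10 - 5 = 5)
y(E) = -5 + 5*E (y(E) = -5 + E*5 = -5 + 5*E)
28*u(H(2), y(V)) = 28*(5 + (-5 + 5*1)) = 28*(5 + (-5 + 5)) = 28*(5 + 0) = 28*5 = 140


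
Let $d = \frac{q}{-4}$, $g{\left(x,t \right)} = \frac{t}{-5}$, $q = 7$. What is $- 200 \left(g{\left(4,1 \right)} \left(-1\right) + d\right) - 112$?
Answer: $198$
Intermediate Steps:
$g{\left(x,t \right)} = - \frac{t}{5}$ ($g{\left(x,t \right)} = t \left(- \frac{1}{5}\right) = - \frac{t}{5}$)
$d = - \frac{7}{4}$ ($d = \frac{7}{-4} = 7 \left(- \frac{1}{4}\right) = - \frac{7}{4} \approx -1.75$)
$- 200 \left(g{\left(4,1 \right)} \left(-1\right) + d\right) - 112 = - 200 \left(\left(- \frac{1}{5}\right) 1 \left(-1\right) - \frac{7}{4}\right) - 112 = - 200 \left(\left(- \frac{1}{5}\right) \left(-1\right) - \frac{7}{4}\right) - 112 = - 200 \left(\frac{1}{5} - \frac{7}{4}\right) - 112 = \left(-200\right) \left(- \frac{31}{20}\right) - 112 = 310 - 112 = 198$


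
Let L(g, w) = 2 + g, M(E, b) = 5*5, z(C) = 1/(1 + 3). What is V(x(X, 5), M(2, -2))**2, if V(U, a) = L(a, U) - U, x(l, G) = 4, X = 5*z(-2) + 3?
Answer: 529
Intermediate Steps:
z(C) = 1/4
M(E, b) = 25
X = 17/4 (X = 5*(1/4) + 3 = 5/4 + 3 = 17/4 ≈ 4.2500)
V(U, a) = 2 + a - U (V(U, a) = (2 + a) - U = 2 + a - U)
V(x(X, 5), M(2, -2))**2 = (2 + 25 - 1*4)**2 = (2 + 25 - 4)**2 = 23**2 = 529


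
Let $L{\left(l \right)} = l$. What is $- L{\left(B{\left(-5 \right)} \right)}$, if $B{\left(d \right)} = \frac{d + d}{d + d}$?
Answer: $-1$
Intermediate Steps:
$B{\left(d \right)} = 1$ ($B{\left(d \right)} = \frac{2 d}{2 d} = 2 d \frac{1}{2 d} = 1$)
$- L{\left(B{\left(-5 \right)} \right)} = \left(-1\right) 1 = -1$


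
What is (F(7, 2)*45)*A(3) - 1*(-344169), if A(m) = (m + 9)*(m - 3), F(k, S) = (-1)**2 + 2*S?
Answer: 344169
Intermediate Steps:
F(k, S) = 1 + 2*S
A(m) = (-3 + m)*(9 + m) (A(m) = (9 + m)*(-3 + m) = (-3 + m)*(9 + m))
(F(7, 2)*45)*A(3) - 1*(-344169) = ((1 + 2*2)*45)*(-27 + 3**2 + 6*3) - 1*(-344169) = ((1 + 4)*45)*(-27 + 9 + 18) + 344169 = (5*45)*0 + 344169 = 225*0 + 344169 = 0 + 344169 = 344169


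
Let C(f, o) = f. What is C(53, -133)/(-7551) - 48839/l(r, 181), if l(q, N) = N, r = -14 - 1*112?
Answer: -368792882/1366731 ≈ -269.84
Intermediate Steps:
r = -126 (r = -14 - 112 = -126)
C(53, -133)/(-7551) - 48839/l(r, 181) = 53/(-7551) - 48839/181 = 53*(-1/7551) - 48839*1/181 = -53/7551 - 48839/181 = -368792882/1366731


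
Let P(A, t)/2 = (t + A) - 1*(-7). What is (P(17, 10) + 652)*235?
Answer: 169200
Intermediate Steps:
P(A, t) = 14 + 2*A + 2*t (P(A, t) = 2*((t + A) - 1*(-7)) = 2*((A + t) + 7) = 2*(7 + A + t) = 14 + 2*A + 2*t)
(P(17, 10) + 652)*235 = ((14 + 2*17 + 2*10) + 652)*235 = ((14 + 34 + 20) + 652)*235 = (68 + 652)*235 = 720*235 = 169200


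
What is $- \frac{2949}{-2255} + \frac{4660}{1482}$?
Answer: $\frac{7439359}{1670955} \approx 4.4522$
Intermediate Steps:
$- \frac{2949}{-2255} + \frac{4660}{1482} = \left(-2949\right) \left(- \frac{1}{2255}\right) + 4660 \cdot \frac{1}{1482} = \frac{2949}{2255} + \frac{2330}{741} = \frac{7439359}{1670955}$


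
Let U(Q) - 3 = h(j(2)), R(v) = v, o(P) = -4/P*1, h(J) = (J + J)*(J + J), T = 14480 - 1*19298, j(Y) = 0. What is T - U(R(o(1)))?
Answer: -4821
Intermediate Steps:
T = -4818 (T = 14480 - 19298 = -4818)
h(J) = 4*J² (h(J) = (2*J)*(2*J) = 4*J²)
o(P) = -4/P
U(Q) = 3 (U(Q) = 3 + 4*0² = 3 + 4*0 = 3 + 0 = 3)
T - U(R(o(1))) = -4818 - 1*3 = -4818 - 3 = -4821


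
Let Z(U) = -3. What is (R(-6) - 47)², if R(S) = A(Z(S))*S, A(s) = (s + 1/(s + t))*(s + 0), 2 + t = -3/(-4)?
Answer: 3200521/289 ≈ 11074.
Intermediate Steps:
t = -5/4 (t = -2 - 3/(-4) = -2 - 3*(-¼) = -2 + ¾ = -5/4 ≈ -1.2500)
A(s) = s*(s + 1/(-5/4 + s)) (A(s) = (s + 1/(s - 5/4))*(s + 0) = (s + 1/(-5/4 + s))*s = s*(s + 1/(-5/4 + s)))
R(S) = 165*S/17 (R(S) = (-3*(4 - 5*(-3) + 4*(-3)²)/(-5 + 4*(-3)))*S = (-3*(4 + 15 + 4*9)/(-5 - 12))*S = (-3*(4 + 15 + 36)/(-17))*S = (-3*(-1/17)*55)*S = 165*S/17)
(R(-6) - 47)² = ((165/17)*(-6) - 47)² = (-990/17 - 47)² = (-1789/17)² = 3200521/289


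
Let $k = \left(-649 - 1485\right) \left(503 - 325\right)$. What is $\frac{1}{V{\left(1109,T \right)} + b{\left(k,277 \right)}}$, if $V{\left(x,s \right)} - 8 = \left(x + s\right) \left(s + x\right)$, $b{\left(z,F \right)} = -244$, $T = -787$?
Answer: $\frac{1}{103448} \approx 9.6667 \cdot 10^{-6}$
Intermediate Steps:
$k = -379852$ ($k = \left(-2134\right) 178 = -379852$)
$V{\left(x,s \right)} = 8 + \left(s + x\right)^{2}$ ($V{\left(x,s \right)} = 8 + \left(x + s\right) \left(s + x\right) = 8 + \left(s + x\right) \left(s + x\right) = 8 + \left(s + x\right)^{2}$)
$\frac{1}{V{\left(1109,T \right)} + b{\left(k,277 \right)}} = \frac{1}{\left(8 + \left(-787 + 1109\right)^{2}\right) - 244} = \frac{1}{\left(8 + 322^{2}\right) - 244} = \frac{1}{\left(8 + 103684\right) - 244} = \frac{1}{103692 - 244} = \frac{1}{103448}$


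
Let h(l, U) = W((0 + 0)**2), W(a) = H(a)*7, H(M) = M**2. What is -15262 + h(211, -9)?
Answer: -15262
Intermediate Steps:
W(a) = 7*a**2 (W(a) = a**2*7 = 7*a**2)
h(l, U) = 0 (h(l, U) = 7*((0 + 0)**2)**2 = 7*(0**2)**2 = 7*0**2 = 7*0 = 0)
-15262 + h(211, -9) = -15262 + 0 = -15262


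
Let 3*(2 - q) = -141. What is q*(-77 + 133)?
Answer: 2744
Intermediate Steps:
q = 49 (q = 2 - 1/3*(-141) = 2 + 47 = 49)
q*(-77 + 133) = 49*(-77 + 133) = 49*56 = 2744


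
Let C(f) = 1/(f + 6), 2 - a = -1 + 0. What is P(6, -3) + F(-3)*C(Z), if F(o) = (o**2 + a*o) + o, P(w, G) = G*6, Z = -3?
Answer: -19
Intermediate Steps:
a = 3 (a = 2 - (-1 + 0) = 2 - 1*(-1) = 2 + 1 = 3)
P(w, G) = 6*G
C(f) = 1/(6 + f)
F(o) = o**2 + 4*o (F(o) = (o**2 + 3*o) + o = o**2 + 4*o)
P(6, -3) + F(-3)*C(Z) = 6*(-3) + (-3*(4 - 3))/(6 - 3) = -18 - 3*1/3 = -18 - 1 = -19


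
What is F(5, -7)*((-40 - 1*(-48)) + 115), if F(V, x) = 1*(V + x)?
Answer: -246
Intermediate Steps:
F(V, x) = V + x
F(5, -7)*((-40 - 1*(-48)) + 115) = (5 - 7)*((-40 - 1*(-48)) + 115) = -2*((-40 + 48) + 115) = -2*(8 + 115) = -2*123 = -246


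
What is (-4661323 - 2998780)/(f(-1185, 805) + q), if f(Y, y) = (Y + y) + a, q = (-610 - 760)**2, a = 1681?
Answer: -7660103/1878201 ≈ -4.0784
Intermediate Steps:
q = 1876900 (q = (-1370)**2 = 1876900)
f(Y, y) = 1681 + Y + y (f(Y, y) = (Y + y) + 1681 = 1681 + Y + y)
(-4661323 - 2998780)/(f(-1185, 805) + q) = (-4661323 - 2998780)/((1681 - 1185 + 805) + 1876900) = -7660103/(1301 + 1876900) = -7660103/1878201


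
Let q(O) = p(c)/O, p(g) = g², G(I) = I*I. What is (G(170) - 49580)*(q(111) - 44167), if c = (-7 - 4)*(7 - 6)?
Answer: 101381962880/111 ≈ 9.1335e+8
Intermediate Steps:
G(I) = I²
c = -11 (c = -11*1 = -11)
q(O) = 121/O (q(O) = (-11)²/O = 121/O)
(G(170) - 49580)*(q(111) - 44167) = (170² - 49580)*(121/111 - 44167) = (28900 - 49580)*(121*(1/111) - 44167) = -20680*(121/111 - 44167) = -20680*(-4902416/111) = 101381962880/111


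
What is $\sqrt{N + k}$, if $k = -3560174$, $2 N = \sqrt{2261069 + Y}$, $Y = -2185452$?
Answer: $\frac{\sqrt{-14240696 + 2 \sqrt{75617}}}{2} \approx 1886.8 i$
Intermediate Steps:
$N = \frac{\sqrt{75617}}{2}$ ($N = \frac{\sqrt{2261069 - 2185452}}{2} = \frac{\sqrt{75617}}{2} \approx 137.49$)
$\sqrt{N + k} = \sqrt{\frac{\sqrt{75617}}{2} - 3560174} = \sqrt{-3560174 + \frac{\sqrt{75617}}{2}}$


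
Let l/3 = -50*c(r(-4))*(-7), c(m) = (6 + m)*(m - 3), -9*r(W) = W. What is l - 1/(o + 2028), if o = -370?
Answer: -774120227/44766 ≈ -17293.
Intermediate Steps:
r(W) = -W/9
c(m) = (-3 + m)*(6 + m) (c(m) = (6 + m)*(-3 + m) = (-3 + m)*(6 + m))
l = -466900/27 (l = 3*(-50*(-18 + (-1/9*(-4))**2 + 3*(-1/9*(-4)))*(-7)) = 3*(-50*(-18 + (4/9)**2 + 3*(4/9))*(-7)) = 3*(-50*(-18 + 16/81 + 4/3)*(-7)) = 3*(-(-66700)*(-7)/81) = 3*(-50*9338/81) = 3*(-466900/81) = -466900/27 ≈ -17293.)
l - 1/(o + 2028) = -466900/27 - 1/(-370 + 2028) = -466900/27 - 1/1658 = -774120227/44766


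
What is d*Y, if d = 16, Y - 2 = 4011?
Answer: 64208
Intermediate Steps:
Y = 4013 (Y = 2 + 4011 = 4013)
d*Y = 16*4013 = 64208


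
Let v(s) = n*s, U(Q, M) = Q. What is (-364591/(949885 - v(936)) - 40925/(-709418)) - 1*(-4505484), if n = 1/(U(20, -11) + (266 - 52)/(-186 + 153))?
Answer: 676998725717262968433/150261054023798 ≈ 4.5055e+6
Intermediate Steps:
n = 33/446 (n = 1/(20 + (266 - 52)/(-186 + 153)) = 1/(20 + 214/(-33)) = 1/(20 + 214*(-1/33)) = 1/(20 - 214/33) = 1/(446/33) = 33/446 ≈ 0.073991)
v(s) = 33*s/446
(-364591/(949885 - v(936)) - 40925/(-709418)) - 1*(-4505484) = (-364591/(949885 - 33*936/446) - 40925/(-709418)) - 1*(-4505484) = (-364591/(949885 - 1*15444/223) - 40925*(-1/709418)) + 4505484 = (-364591/(949885 - 15444/223) + 40925/709418) + 4505484 = (-364591/211808911/223 + 40925/709418) + 4505484 = (-364591*223/211808911 + 40925/709418) + 4505484 = (-81303793/211808911 + 40925/709418) + 4505484 = -49010094539799/150261054023798 + 4505484 = 676998725717262968433/150261054023798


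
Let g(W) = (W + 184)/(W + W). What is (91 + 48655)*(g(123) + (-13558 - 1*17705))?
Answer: -187437899843/123 ≈ -1.5239e+9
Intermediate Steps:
g(W) = (184 + W)/(2*W) (g(W) = (184 + W)/((2*W)) = (184 + W)*(1/(2*W)) = (184 + W)/(2*W))
(91 + 48655)*(g(123) + (-13558 - 1*17705)) = (91 + 48655)*((½)*(184 + 123)/123 + (-13558 - 1*17705)) = 48746*((½)*(1/123)*307 + (-13558 - 17705)) = 48746*(307/246 - 31263) = 48746*(-7690391/246) = -187437899843/123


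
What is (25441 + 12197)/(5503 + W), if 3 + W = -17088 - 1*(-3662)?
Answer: -6273/1321 ≈ -4.7487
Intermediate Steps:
W = -13429 (W = -3 + (-17088 - 1*(-3662)) = -3 + (-17088 + 3662) = -3 - 13426 = -13429)
(25441 + 12197)/(5503 + W) = (25441 + 12197)/(5503 - 13429) = 37638/(-7926) = 37638*(-1/7926) = -6273/1321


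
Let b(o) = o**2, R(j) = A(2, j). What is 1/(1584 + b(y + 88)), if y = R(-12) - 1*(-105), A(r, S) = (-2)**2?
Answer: 1/40393 ≈ 2.4757e-5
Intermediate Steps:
A(r, S) = 4
R(j) = 4
y = 109 (y = 4 - 1*(-105) = 4 + 105 = 109)
1/(1584 + b(y + 88)) = 1/(1584 + (109 + 88)**2) = 1/(1584 + 197**2) = 1/(1584 + 38809) = 1/40393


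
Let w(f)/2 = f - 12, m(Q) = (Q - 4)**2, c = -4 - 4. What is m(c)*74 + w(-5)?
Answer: 10622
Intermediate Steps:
c = -8
m(Q) = (-4 + Q)**2
w(f) = -24 + 2*f (w(f) = 2*(f - 12) = 2*(-12 + f) = -24 + 2*f)
m(c)*74 + w(-5) = (-4 - 8)**2*74 + (-24 + 2*(-5)) = (-12)**2*74 + (-24 - 10) = 144*74 - 34 = 10656 - 34 = 10622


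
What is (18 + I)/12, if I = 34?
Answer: 13/3 ≈ 4.3333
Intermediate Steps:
(18 + I)/12 = (18 + 34)/12 = (1/12)*52 = 13/3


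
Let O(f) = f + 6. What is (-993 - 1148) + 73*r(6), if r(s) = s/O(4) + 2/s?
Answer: -31093/15 ≈ -2072.9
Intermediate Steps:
O(f) = 6 + f
r(s) = 2/s + s/10 (r(s) = s/(6 + 4) + 2/s = s/10 + 2/s = 2/s + s/10)
(-993 - 1148) + 73*r(6) = (-993 - 1148) + 73*(2/6 + (1/10)*6) = -2141 + 73*(2*(1/6) + 3/5) = -2141 + 73*(1/3 + 3/5) = -2141 + 73*(14/15) = -2141 + 1022/15 = -31093/15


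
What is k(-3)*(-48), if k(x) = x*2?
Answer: 288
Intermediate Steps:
k(x) = 2*x
k(-3)*(-48) = (2*(-3))*(-48) = -6*(-48) = 288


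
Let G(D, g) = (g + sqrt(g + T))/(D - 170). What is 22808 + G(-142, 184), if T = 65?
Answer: 889489/39 - sqrt(249)/312 ≈ 22807.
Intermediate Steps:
G(D, g) = (g + sqrt(65 + g))/(-170 + D) (G(D, g) = (g + sqrt(g + 65))/(D - 170) = (g + sqrt(65 + g))/(-170 + D))
22808 + G(-142, 184) = 22808 + (184 + sqrt(65 + 184))/(-170 - 142) = 22808 + (184 + sqrt(249))/(-312) = 22808 - (184 + sqrt(249))/312 = 22808 + (-23/39 - sqrt(249)/312) = 889489/39 - sqrt(249)/312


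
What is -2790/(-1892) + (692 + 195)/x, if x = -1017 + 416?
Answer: -707/568546 ≈ -0.0012435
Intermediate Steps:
x = -601
-2790/(-1892) + (692 + 195)/x = -2790/(-1892) + (692 + 195)/(-601) = -2790*(-1/1892) + 887*(-1/601) = 1395/946 - 887/601 = -707/568546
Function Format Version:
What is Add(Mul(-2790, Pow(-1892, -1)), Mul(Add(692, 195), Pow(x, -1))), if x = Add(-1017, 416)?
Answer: Rational(-707, 568546) ≈ -0.0012435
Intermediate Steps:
x = -601
Add(Mul(-2790, Pow(-1892, -1)), Mul(Add(692, 195), Pow(x, -1))) = Add(Mul(-2790, Pow(-1892, -1)), Mul(Add(692, 195), Pow(-601, -1))) = Add(Mul(-2790, Rational(-1, 1892)), Mul(887, Rational(-1, 601))) = Add(Rational(1395, 946), Rational(-887, 601)) = Rational(-707, 568546)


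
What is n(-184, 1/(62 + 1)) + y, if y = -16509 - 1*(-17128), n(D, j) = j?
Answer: 38998/63 ≈ 619.02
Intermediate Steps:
y = 619 (y = -16509 + 17128 = 619)
n(-184, 1/(62 + 1)) + y = 1/(62 + 1) + 619 = 1/63 + 619 = 38998/63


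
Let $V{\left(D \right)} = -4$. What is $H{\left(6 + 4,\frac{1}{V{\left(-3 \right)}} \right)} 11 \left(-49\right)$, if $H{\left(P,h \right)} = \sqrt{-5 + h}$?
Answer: $- \frac{539 i \sqrt{21}}{2} \approx - 1235.0 i$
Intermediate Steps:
$H{\left(6 + 4,\frac{1}{V{\left(-3 \right)}} \right)} 11 \left(-49\right) = \sqrt{-5 + \frac{1}{-4}} \cdot 11 \left(-49\right) = \sqrt{-5 - \frac{1}{4}} \cdot 11 \left(-49\right) = \sqrt{- \frac{21}{4}} \cdot 11 \left(-49\right) = \frac{i \sqrt{21}}{2} \cdot 11 \left(-49\right) = \frac{11 i \sqrt{21}}{2} \left(-49\right) = - \frac{539 i \sqrt{21}}{2}$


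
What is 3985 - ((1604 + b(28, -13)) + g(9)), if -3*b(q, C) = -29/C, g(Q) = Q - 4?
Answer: 92693/39 ≈ 2376.7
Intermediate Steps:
g(Q) = -4 + Q
b(q, C) = 29/(3*C) (b(q, C) = -(-29)/(3*C) = 29/(3*C))
3985 - ((1604 + b(28, -13)) + g(9)) = 3985 - ((1604 + (29/3)/(-13)) + (-4 + 9)) = 3985 - ((1604 + (29/3)*(-1/13)) + 5) = 3985 - ((1604 - 29/39) + 5) = 3985 - (62527/39 + 5) = 3985 - 1*62722/39 = 3985 - 62722/39 = 92693/39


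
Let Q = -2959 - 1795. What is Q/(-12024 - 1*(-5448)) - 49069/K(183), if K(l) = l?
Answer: -17878209/66856 ≈ -267.41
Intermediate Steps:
Q = -4754
Q/(-12024 - 1*(-5448)) - 49069/K(183) = -4754/(-12024 - 1*(-5448)) - 49069/183 = -4754/(-12024 + 5448) - 49069*1/183 = -4754/(-6576) - 49069/183 = -4754*(-1/6576) - 49069/183 = 2377/3288 - 49069/183 = -17878209/66856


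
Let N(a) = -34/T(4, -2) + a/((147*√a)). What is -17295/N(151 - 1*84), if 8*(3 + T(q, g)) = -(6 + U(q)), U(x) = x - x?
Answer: -28237200600/14802407 + 21186375*√67/14802407 ≈ -1895.9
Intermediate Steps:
U(x) = 0
T(q, g) = -15/4 (T(q, g) = -3 + (-(6 + 0))/8 = -3 + (-1*6)/8 = -3 + (⅛)*(-6) = -3 - ¾ = -15/4)
N(a) = 136/15 + √a/147 (N(a) = -34/(-15/4) + a/((147*√a)) = -34*(-4/15) + a*(1/(147*√a)) = 136/15 + √a/147)
-17295/N(151 - 1*84) = -17295/(136/15 + √(151 - 1*84)/147) = -17295/(136/15 + √(151 - 84)/147) = -17295/(136/15 + √67/147)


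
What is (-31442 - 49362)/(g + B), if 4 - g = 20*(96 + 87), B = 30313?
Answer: -80804/26657 ≈ -3.0313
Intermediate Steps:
g = -3656 (g = 4 - 20*(96 + 87) = 4 - 20*183 = 4 - 1*3660 = 4 - 3660 = -3656)
(-31442 - 49362)/(g + B) = (-31442 - 49362)/(-3656 + 30313) = -80804/26657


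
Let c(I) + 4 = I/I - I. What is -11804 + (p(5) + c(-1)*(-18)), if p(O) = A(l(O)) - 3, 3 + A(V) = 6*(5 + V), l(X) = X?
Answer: -11714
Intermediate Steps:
A(V) = 27 + 6*V (A(V) = -3 + 6*(5 + V) = -3 + (30 + 6*V) = 27 + 6*V)
p(O) = 24 + 6*O (p(O) = (27 + 6*O) - 3 = 24 + 6*O)
c(I) = -3 - I (c(I) = -4 + (I/I - I) = -4 + (1 - I) = -3 - I)
-11804 + (p(5) + c(-1)*(-18)) = -11804 + ((24 + 6*5) + (-3 - 1*(-1))*(-18)) = -11804 + ((24 + 30) + (-3 + 1)*(-18)) = -11804 + (54 - 2*(-18)) = -11804 + (54 + 36) = -11804 + 90 = -11714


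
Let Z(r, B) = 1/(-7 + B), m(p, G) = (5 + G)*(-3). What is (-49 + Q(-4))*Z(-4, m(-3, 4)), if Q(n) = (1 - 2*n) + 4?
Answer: 18/17 ≈ 1.0588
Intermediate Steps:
m(p, G) = -15 - 3*G
Q(n) = 5 - 2*n
(-49 + Q(-4))*Z(-4, m(-3, 4)) = (-49 + (5 - 2*(-4)))/(-7 + (-15 - 3*4)) = (-49 + (5 + 8))/(-7 + (-15 - 12)) = (-49 + 13)/(-7 - 27) = -36/(-34) = -36*(-1/34) = 18/17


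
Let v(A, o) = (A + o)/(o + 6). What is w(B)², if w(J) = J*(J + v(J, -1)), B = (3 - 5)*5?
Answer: 14884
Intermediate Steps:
B = -10 (B = -2*5 = -10)
v(A, o) = (A + o)/(6 + o)
w(J) = J*(-⅕ + 6*J/5) (w(J) = J*(J + (J - 1)/(6 - 1)) = J*(J + (-1 + J)/5) = J*(J + (-⅕ + J/5)) = J*(-⅕ + 6*J/5))
w(B)² = ((⅕)*(-10)*(-1 + 6*(-10)))² = ((⅕)*(-10)*(-1 - 60))² = ((⅕)*(-10)*(-61))² = 122² = 14884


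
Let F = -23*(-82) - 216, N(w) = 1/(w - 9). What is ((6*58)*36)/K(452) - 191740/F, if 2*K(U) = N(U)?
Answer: 1853648762/167 ≈ 1.1100e+7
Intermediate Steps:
N(w) = 1/(-9 + w)
K(U) = 1/(2*(-9 + U))
F = 1670 (F = 1886 - 216 = 1670)
((6*58)*36)/K(452) - 191740/F = ((6*58)*36)/((1/(2*(-9 + 452)))) - 191740/1670 = (348*36)/(((½)/443)) - 191740*1/1670 = 12528/(((½)*(1/443))) - 19174/167 = 12528/(1/886) - 19174/167 = 12528*886 - 19174/167 = 11099808 - 19174/167 = 1853648762/167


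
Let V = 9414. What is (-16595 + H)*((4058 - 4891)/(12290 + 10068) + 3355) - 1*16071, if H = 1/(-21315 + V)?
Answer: -352823431916745/6335299 ≈ -5.5692e+7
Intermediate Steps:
H = -1/11901 (H = 1/(-21315 + 9414) = 1/(-11901) = -1/11901 ≈ -8.4027e-5)
(-16595 + H)*((4058 - 4891)/(12290 + 10068) + 3355) - 1*16071 = (-16595 - 1/11901)*((4058 - 4891)/(12290 + 10068) + 3355) - 1*16071 = -197497096*(-833/22358 + 3355)/11901 - 16071 = -197497096*(-833*1/22358 + 3355)/11901 - 16071 = -197497096*(-119/3194 + 3355)/11901 - 16071 = -197497096/11901*10715751/3194 - 16071 = -352721617326516/6335299 - 16071 = -352823431916745/6335299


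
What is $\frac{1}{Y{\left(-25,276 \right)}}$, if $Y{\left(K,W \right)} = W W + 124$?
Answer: $\frac{1}{76300} \approx 1.3106 \cdot 10^{-5}$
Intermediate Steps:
$Y{\left(K,W \right)} = 124 + W^{2}$ ($Y{\left(K,W \right)} = W^{2} + 124 = 124 + W^{2}$)
$\frac{1}{Y{\left(-25,276 \right)}} = \frac{1}{124 + 276^{2}} = \frac{1}{124 + 76176} = \frac{1}{76300}$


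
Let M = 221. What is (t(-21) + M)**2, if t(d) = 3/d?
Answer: 2390116/49 ≈ 48778.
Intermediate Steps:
(t(-21) + M)**2 = (3/(-21) + 221)**2 = (3*(-1/21) + 221)**2 = (-1/7 + 221)**2 = (1546/7)**2 = 2390116/49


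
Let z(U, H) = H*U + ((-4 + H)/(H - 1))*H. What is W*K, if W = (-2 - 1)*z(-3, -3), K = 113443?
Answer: -5104935/4 ≈ -1.2762e+6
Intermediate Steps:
z(U, H) = H*U + H*(-4 + H)/(-1 + H) (z(U, H) = H*U + ((-4 + H)/(-1 + H))*H = H*U + H*(-4 + H)/(-1 + H))
W = -45/4 (W = (-2 - 1)*(-3*(-4 - 3 - 1*(-3) - 3*(-3))/(-1 - 3)) = -(-9)*(-4 - 3 + 3 + 9)/(-4) = -(-9)*(-1)*5/4 = -3*15/4 = -45/4 ≈ -11.250)
W*K = -45/4*113443 = -5104935/4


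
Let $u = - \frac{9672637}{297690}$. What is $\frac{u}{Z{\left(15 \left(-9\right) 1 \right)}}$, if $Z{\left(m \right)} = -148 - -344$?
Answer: $- \frac{9672637}{58347240} \approx -0.16578$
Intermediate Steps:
$u = - \frac{9672637}{297690}$ ($u = \left(-9672637\right) \frac{1}{297690} = - \frac{9672637}{297690} \approx -32.492$)
$Z{\left(m \right)} = 196$ ($Z{\left(m \right)} = -148 + 344 = 196$)
$\frac{u}{Z{\left(15 \left(-9\right) 1 \right)}} = - \frac{9672637}{297690 \cdot 196} = \left(- \frac{9672637}{297690}\right) \frac{1}{196} = - \frac{9672637}{58347240}$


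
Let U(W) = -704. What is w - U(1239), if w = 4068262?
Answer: 4068966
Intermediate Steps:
w - U(1239) = 4068262 - 1*(-704) = 4068262 + 704 = 4068966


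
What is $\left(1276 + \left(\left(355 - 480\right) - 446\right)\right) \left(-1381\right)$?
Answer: $-973605$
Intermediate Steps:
$\left(1276 + \left(\left(355 - 480\right) - 446\right)\right) \left(-1381\right) = \left(1276 - 571\right) \left(-1381\right) = 705 \left(-1381\right) = -973605$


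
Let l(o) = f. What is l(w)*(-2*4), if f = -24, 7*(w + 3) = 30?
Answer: 192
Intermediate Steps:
w = 9/7 (w = -3 + (⅐)*30 = -3 + 30/7 = 9/7 ≈ 1.2857)
l(o) = -24
l(w)*(-2*4) = -(-48)*4 = -24*(-8) = 192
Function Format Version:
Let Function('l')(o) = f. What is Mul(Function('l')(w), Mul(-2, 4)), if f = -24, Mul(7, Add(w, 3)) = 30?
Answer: 192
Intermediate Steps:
w = Rational(9, 7) (w = Add(-3, Mul(Rational(1, 7), 30)) = Add(-3, Rational(30, 7)) = Rational(9, 7) ≈ 1.2857)
Function('l')(o) = -24
Mul(Function('l')(w), Mul(-2, 4)) = Mul(-24, Mul(-2, 4)) = Mul(-24, -8) = 192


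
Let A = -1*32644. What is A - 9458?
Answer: -42102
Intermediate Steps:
A = -32644
A - 9458 = -32644 - 9458 = -42102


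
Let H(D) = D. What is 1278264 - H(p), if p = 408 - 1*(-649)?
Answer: 1277207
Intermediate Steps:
p = 1057 (p = 408 + 649 = 1057)
1278264 - H(p) = 1278264 - 1*1057 = 1278264 - 1057 = 1277207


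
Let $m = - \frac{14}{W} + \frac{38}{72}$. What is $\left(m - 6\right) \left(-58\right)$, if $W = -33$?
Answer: $\frac{57971}{198} \approx 292.78$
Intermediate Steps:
$m = \frac{377}{396}$ ($m = - \frac{14}{-33} + \frac{38}{72} = \left(-14\right) \left(- \frac{1}{33}\right) + 38 \cdot \frac{1}{72} = \frac{14}{33} + \frac{19}{36} = \frac{377}{396} \approx 0.95202$)
$\left(m - 6\right) \left(-58\right) = \left(\frac{377}{396} - 6\right) \left(-58\right) = \left(- \frac{1999}{396}\right) \left(-58\right) = \frac{57971}{198}$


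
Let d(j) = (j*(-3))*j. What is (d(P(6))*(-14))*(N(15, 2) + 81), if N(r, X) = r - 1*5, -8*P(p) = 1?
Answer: 1911/32 ≈ 59.719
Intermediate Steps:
P(p) = -1/8 (P(p) = -1/8*1 = -1/8)
d(j) = -3*j**2 (d(j) = (-3*j)*j = -3*j**2)
N(r, X) = -5 + r (N(r, X) = r - 5 = -5 + r)
(d(P(6))*(-14))*(N(15, 2) + 81) = (-3*(-1/8)**2*(-14))*((-5 + 15) + 81) = (-3*1/64*(-14))*(10 + 81) = -3/64*(-14)*91 = (21/32)*91 = 1911/32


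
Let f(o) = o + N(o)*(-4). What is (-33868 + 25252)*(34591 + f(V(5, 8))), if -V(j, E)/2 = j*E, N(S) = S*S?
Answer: -76777176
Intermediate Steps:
N(S) = S²
V(j, E) = -2*E*j (V(j, E) = -2*j*E = -2*E*j)
f(o) = o - 4*o² (f(o) = o + o²*(-4) = o - 4*o²)
(-33868 + 25252)*(34591 + f(V(5, 8))) = (-33868 + 25252)*(34591 + (-2*8*5)*(1 - (-8)*8*5)) = -8616*(34591 - 80*(1 - 4*(-80))) = -8616*(34591 - 80*(1 + 320)) = -8616*(34591 - 80*321) = -8616*(34591 - 25680) = -8616*8911 = -76777176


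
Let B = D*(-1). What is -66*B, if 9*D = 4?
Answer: 88/3 ≈ 29.333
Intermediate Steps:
D = 4/9 (D = (⅑)*4 = 4/9 ≈ 0.44444)
B = -4/9 (B = (4/9)*(-1) = -4/9 ≈ -0.44444)
-66*B = -66*(-4/9) = 88/3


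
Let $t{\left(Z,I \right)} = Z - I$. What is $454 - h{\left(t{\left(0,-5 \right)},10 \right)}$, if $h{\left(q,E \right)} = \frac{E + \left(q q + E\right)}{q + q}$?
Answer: $\frac{899}{2} \approx 449.5$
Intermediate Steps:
$h{\left(q,E \right)} = \frac{q^{2} + 2 E}{2 q}$ ($h{\left(q,E \right)} = \frac{E + \left(q^{2} + E\right)}{2 q} = \left(E + \left(E + q^{2}\right)\right) \frac{1}{2 q} = \left(q^{2} + 2 E\right) \frac{1}{2 q} = \frac{q^{2} + 2 E}{2 q}$)
$454 - h{\left(t{\left(0,-5 \right)},10 \right)} = 454 - \left(\frac{0 - -5}{2} + \frac{10}{0 - -5}\right) = 454 - \left(\frac{0 + 5}{2} + \frac{10}{0 + 5}\right) = 454 - \left(\frac{1}{2} \cdot 5 + \frac{10}{5}\right) = 454 - \left(\frac{5}{2} + 10 \cdot \frac{1}{5}\right) = 454 - \left(\frac{5}{2} + 2\right) = 454 - \frac{9}{2} = \frac{899}{2}$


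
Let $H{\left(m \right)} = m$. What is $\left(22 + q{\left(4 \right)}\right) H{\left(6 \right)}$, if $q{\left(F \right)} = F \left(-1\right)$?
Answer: $108$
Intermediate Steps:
$q{\left(F \right)} = - F$
$\left(22 + q{\left(4 \right)}\right) H{\left(6 \right)} = \left(22 - 4\right) 6 = 18 \cdot 6 = 108$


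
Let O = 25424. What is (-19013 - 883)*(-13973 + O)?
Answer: -227829096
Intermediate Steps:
(-19013 - 883)*(-13973 + O) = (-19013 - 883)*(-13973 + 25424) = -19896*11451 = -227829096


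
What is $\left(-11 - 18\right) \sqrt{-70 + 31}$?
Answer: $- 29 i \sqrt{39} \approx - 181.1 i$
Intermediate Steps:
$\left(-11 - 18\right) \sqrt{-70 + 31} = - 29 \sqrt{-39} = - 29 i \sqrt{39}$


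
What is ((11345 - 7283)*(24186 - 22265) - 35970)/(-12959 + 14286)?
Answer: 7767132/1327 ≈ 5853.1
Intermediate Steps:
((11345 - 7283)*(24186 - 22265) - 35970)/(-12959 + 14286) = (4062*1921 - 35970)/1327 = (7803102 - 35970)*(1/1327) = 7767132*(1/1327) = 7767132/1327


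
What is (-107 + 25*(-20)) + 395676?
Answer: 395069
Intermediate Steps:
(-107 + 25*(-20)) + 395676 = (-107 - 500) + 395676 = -607 + 395676 = 395069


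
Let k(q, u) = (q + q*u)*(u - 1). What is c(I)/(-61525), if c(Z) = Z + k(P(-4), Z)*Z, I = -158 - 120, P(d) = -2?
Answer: -8593814/12305 ≈ -698.40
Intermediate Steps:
k(q, u) = (-1 + u)*(q + q*u) (k(q, u) = (q + q*u)*(-1 + u) = (-1 + u)*(q + q*u))
I = -278
c(Z) = Z + Z*(2 - 2*Z**2) (c(Z) = Z + (-2*(-1 + Z**2))*Z = Z + (2 - 2*Z**2)*Z = Z + Z*(2 - 2*Z**2))
c(I)/(-61525) = -278*(3 - 2*(-278)**2)/(-61525) = -278*(3 - 2*77284)*(-1/61525) = -278*(3 - 154568)*(-1/61525) = -278*(-154565)*(-1/61525) = 42969070*(-1/61525) = -8593814/12305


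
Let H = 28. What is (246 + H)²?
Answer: 75076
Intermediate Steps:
(246 + H)² = (246 + 28)² = 274² = 75076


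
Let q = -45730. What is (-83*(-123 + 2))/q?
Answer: -10043/45730 ≈ -0.21962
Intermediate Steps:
(-83*(-123 + 2))/q = -83*(-123 + 2)/(-45730) = -83*(-121)*(-1/45730) = 10043*(-1/45730) = -10043/45730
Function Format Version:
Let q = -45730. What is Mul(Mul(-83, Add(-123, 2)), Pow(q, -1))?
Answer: Rational(-10043, 45730) ≈ -0.21962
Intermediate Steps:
Mul(Mul(-83, Add(-123, 2)), Pow(q, -1)) = Mul(Mul(-83, Add(-123, 2)), Pow(-45730, -1)) = Mul(Mul(-83, -121), Rational(-1, 45730)) = Mul(10043, Rational(-1, 45730)) = Rational(-10043, 45730)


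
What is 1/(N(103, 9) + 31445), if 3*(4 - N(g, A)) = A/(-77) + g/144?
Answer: 33264/1046112901 ≈ 3.1798e-5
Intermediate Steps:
N(g, A) = 4 - g/432 + A/231 (N(g, A) = 4 - (A/(-77) + g/144)/3 = 4 - (A*(-1/77) + g*(1/144))/3 = 4 - (-A/77 + g/144)/3 = 4 + (-g/432 + A/231) = 4 - g/432 + A/231)
1/(N(103, 9) + 31445) = 1/((4 - 1/432*103 + (1/231)*9) + 31445) = 1/((4 - 103/432 + 3/77) + 31445) = 1/(126421/33264 + 31445) = 1/(1046112901/33264) = 33264/1046112901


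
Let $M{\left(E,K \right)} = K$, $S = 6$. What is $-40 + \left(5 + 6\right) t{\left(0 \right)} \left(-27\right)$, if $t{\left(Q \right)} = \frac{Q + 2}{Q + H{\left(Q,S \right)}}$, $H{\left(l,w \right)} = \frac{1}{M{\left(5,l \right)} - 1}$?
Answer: $554$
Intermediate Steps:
$H{\left(l,w \right)} = \frac{1}{-1 + l}$ ($H{\left(l,w \right)} = \frac{1}{l - 1} = \frac{1}{-1 + l}$)
$t{\left(Q \right)} = \frac{2 + Q}{Q + \frac{1}{-1 + Q}}$ ($t{\left(Q \right)} = \frac{Q + 2}{Q + \frac{1}{-1 + Q}} = \frac{2 + Q}{Q + \frac{1}{-1 + Q}}$)
$-40 + \left(5 + 6\right) t{\left(0 \right)} \left(-27\right) = -40 + \left(5 + 6\right) \frac{\left(-1 + 0\right) \left(2 + 0\right)}{1 + 0 \left(-1 + 0\right)} \left(-27\right) = -40 + 11 \frac{1}{1 + 0 \left(-1\right)} \left(-1\right) 2 \left(-27\right) = -40 + 11 \frac{1}{1 + 0} \left(-1\right) 2 \left(-27\right) = -40 + 11 \cdot 1^{-1} \left(-1\right) 2 \left(-27\right) = -40 + 11 \cdot 1 \left(-1\right) 2 \left(-27\right) = -40 + 11 \left(-2\right) \left(-27\right) = -40 - -594 = -40 + 594 = 554$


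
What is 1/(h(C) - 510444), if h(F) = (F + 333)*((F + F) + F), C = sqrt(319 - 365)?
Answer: -I/(999*sqrt(46) + 510582*I) ≈ -1.9582e-6 - 2.5986e-8*I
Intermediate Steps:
C = I*sqrt(46) (C = sqrt(-46) = I*sqrt(46) ≈ 6.7823*I)
h(F) = 3*F*(333 + F) (h(F) = (333 + F)*(2*F + F) = (333 + F)*(3*F) = 3*F*(333 + F))
1/(h(C) - 510444) = 1/(3*(I*sqrt(46))*(333 + I*sqrt(46)) - 510444) = 1/(3*I*sqrt(46)*(333 + I*sqrt(46)) - 510444) = 1/(-510444 + 3*I*sqrt(46)*(333 + I*sqrt(46)))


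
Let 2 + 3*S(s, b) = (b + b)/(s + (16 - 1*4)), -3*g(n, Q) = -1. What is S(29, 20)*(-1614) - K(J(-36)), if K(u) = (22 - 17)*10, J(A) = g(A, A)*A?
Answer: 20546/41 ≈ 501.12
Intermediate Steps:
g(n, Q) = 1/3 (g(n, Q) = -1/3*(-1) = 1/3)
J(A) = A/3
S(s, b) = -2/3 + 2*b/(3*(12 + s)) (S(s, b) = -2/3 + ((b + b)/(s + (16 - 1*4)))/3 = -2/3 + ((2*b)/(s + (16 - 4)))/3 = -2/3 + ((2*b)/(s + 12))/3 = -2/3 + ((2*b)/(12 + s))/3 = -2/3 + (2*b/(12 + s))/3 = -2/3 + 2*b/(3*(12 + s)))
K(u) = 50 (K(u) = 5*10 = 50)
S(29, 20)*(-1614) - K(J(-36)) = (2*(-12 + 20 - 1*29)/(3*(12 + 29)))*(-1614) - 1*50 = ((2/3)*(-12 + 20 - 29)/41)*(-1614) - 50 = ((2/3)*(1/41)*(-21))*(-1614) - 50 = -14/41*(-1614) - 50 = 22596/41 - 50 = 20546/41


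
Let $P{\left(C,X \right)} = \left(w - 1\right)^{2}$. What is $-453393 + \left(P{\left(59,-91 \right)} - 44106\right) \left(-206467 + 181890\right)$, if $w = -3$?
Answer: $1083146537$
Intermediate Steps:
$P{\left(C,X \right)} = 16$ ($P{\left(C,X \right)} = \left(-3 - 1\right)^{2} = \left(-4\right)^{2} = 16$)
$-453393 + \left(P{\left(59,-91 \right)} - 44106\right) \left(-206467 + 181890\right) = -453393 + \left(16 - 44106\right) \left(-206467 + 181890\right) = -453393 - -1083599930 = -453393 + 1083599930 = 1083146537$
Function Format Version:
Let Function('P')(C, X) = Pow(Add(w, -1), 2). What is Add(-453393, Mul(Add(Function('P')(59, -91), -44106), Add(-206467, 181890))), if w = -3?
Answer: 1083146537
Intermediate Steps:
Function('P')(C, X) = 16 (Function('P')(C, X) = Pow(Add(-3, -1), 2) = Pow(-4, 2) = 16)
Add(-453393, Mul(Add(Function('P')(59, -91), -44106), Add(-206467, 181890))) = Add(-453393, Mul(Add(16, -44106), Add(-206467, 181890))) = Add(-453393, Mul(-44090, -24577)) = Add(-453393, 1083599930) = 1083146537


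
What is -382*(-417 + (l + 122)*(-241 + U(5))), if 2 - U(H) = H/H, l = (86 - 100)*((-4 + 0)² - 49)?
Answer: 53700414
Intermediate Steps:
l = 462 (l = -14*((-4)² - 49) = -14*(16 - 49) = -14*(-33) = 462)
U(H) = 1 (U(H) = 2 - H/H = 2 - 1*1 = 2 - 1 = 1)
-382*(-417 + (l + 122)*(-241 + U(5))) = -382*(-417 + (462 + 122)*(-241 + 1)) = -382*(-417 + 584*(-240)) = -382*(-417 - 140160) = -382*(-140577) = 53700414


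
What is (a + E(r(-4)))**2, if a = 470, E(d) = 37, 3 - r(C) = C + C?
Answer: 257049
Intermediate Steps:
r(C) = 3 - 2*C (r(C) = 3 - (C + C) = 3 - 2*C)
(a + E(r(-4)))**2 = (470 + 37)**2 = 507**2 = 257049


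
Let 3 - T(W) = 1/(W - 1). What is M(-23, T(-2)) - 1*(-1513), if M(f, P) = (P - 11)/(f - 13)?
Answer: 163427/108 ≈ 1513.2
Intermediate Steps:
T(W) = 3 - 1/(-1 + W) (T(W) = 3 - 1/(W - 1) = 3 - 1/(-1 + W))
M(f, P) = (-11 + P)/(-13 + f)
M(-23, T(-2)) - 1*(-1513) = (-11 + (-4 + 3*(-2))/(-1 - 2))/(-13 - 23) - 1*(-1513) = (-11 + (-4 - 6)/(-3))/(-36) + 1513 = -(-11 - ⅓*(-10))/36 + 1513 = -(-11 + 10/3)/36 + 1513 = -1/36*(-23/3) + 1513 = 23/108 + 1513 = 163427/108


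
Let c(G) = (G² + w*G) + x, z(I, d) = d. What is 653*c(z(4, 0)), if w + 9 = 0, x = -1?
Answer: -653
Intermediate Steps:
w = -9 (w = -9 + 0 = -9)
c(G) = -1 + G² - 9*G (c(G) = (G² - 9*G) - 1 = -1 + G² - 9*G)
653*c(z(4, 0)) = 653*(-1 + 0² - 9*0) = 653*(-1 + 0 + 0) = 653*(-1) = -653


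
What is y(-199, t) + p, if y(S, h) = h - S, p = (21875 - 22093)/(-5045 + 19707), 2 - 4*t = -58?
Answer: 1568725/7331 ≈ 213.99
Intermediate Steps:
t = 15 (t = ½ - ¼*(-58) = ½ + 29/2 = 15)
p = -109/7331 (p = -218/14662 = -218*1/14662 = -109/7331 ≈ -0.014868)
y(-199, t) + p = (15 - 1*(-199)) - 109/7331 = (15 + 199) - 109/7331 = 214 - 109/7331 = 1568725/7331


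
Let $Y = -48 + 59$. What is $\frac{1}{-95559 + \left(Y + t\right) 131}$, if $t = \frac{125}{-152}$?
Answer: $- \frac{152}{14322311} \approx -1.0613 \cdot 10^{-5}$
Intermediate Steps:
$Y = 11$
$t = - \frac{125}{152}$ ($t = 125 \left(- \frac{1}{152}\right) = - \frac{125}{152} \approx -0.82237$)
$\frac{1}{-95559 + \left(Y + t\right) 131} = \frac{1}{-95559 + \left(11 - \frac{125}{152}\right) 131} = \frac{1}{-95559 + \frac{1547}{152} \cdot 131} = \frac{1}{-95559 + \frac{202657}{152}} = \frac{1}{- \frac{14322311}{152}} = - \frac{152}{14322311}$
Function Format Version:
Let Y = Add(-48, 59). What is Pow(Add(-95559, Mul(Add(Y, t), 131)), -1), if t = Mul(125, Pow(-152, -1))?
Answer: Rational(-152, 14322311) ≈ -1.0613e-5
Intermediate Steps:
Y = 11
t = Rational(-125, 152) (t = Mul(125, Rational(-1, 152)) = Rational(-125, 152) ≈ -0.82237)
Pow(Add(-95559, Mul(Add(Y, t), 131)), -1) = Pow(Add(-95559, Mul(Add(11, Rational(-125, 152)), 131)), -1) = Pow(Add(-95559, Mul(Rational(1547, 152), 131)), -1) = Pow(Add(-95559, Rational(202657, 152)), -1) = Pow(Rational(-14322311, 152), -1) = Rational(-152, 14322311)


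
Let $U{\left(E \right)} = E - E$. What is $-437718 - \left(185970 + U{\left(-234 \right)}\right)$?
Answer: $-623688$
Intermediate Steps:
$U{\left(E \right)} = 0$
$-437718 - \left(185970 + U{\left(-234 \right)}\right) = -437718 - 185970 = -623688$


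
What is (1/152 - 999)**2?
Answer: 23057511409/23104 ≈ 9.9799e+5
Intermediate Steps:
(1/152 - 999)**2 = (-151847/152)**2 = 23057511409/23104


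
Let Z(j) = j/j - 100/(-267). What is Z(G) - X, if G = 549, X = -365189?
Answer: 97505830/267 ≈ 3.6519e+5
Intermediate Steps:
Z(j) = 367/267 (Z(j) = 1 - 100*(-1/267) = 1 + 100/267 = 367/267)
Z(G) - X = 367/267 - 1*(-365189) = 367/267 + 365189 = 97505830/267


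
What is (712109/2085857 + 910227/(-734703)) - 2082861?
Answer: -1063985146236954481/510828465157 ≈ -2.0829e+6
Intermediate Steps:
(712109/2085857 + 910227/(-734703)) - 2082861 = (712109*(1/2085857) + 910227*(-1/734703)) - 2082861 = (712109/2085857 - 303409/244901) - 2082861 = -458471580304/510828465157 - 2082861 = -1063985146236954481/510828465157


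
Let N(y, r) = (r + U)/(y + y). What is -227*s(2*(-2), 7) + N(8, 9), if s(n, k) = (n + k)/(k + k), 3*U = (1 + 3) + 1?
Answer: -2015/42 ≈ -47.976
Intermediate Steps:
U = 5/3 (U = ((1 + 3) + 1)/3 = (4 + 1)/3 = (⅓)*5 = 5/3 ≈ 1.6667)
N(y, r) = (5/3 + r)/(2*y) (N(y, r) = (r + 5/3)/(y + y) = (5/3 + r)/((2*y)) = (5/3 + r)*(1/(2*y)) = (5/3 + r)/(2*y))
s(n, k) = (k + n)/(2*k) (s(n, k) = (k + n)/((2*k)) = (k + n)*(1/(2*k)) = (k + n)/(2*k))
-227*s(2*(-2), 7) + N(8, 9) = -227*(7 + 2*(-2))/(2*7) + (⅙)*(5 + 3*9)/8 = -227*(7 - 4)/(2*7) + (⅙)*(⅛)*(5 + 27) = -227*3/(2*7) + (⅙)*(⅛)*32 = -227*3/14 + ⅔ = -681/14 + ⅔ = -2015/42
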